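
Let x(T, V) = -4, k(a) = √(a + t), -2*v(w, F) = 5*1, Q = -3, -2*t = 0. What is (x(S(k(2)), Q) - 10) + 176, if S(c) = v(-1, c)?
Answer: 162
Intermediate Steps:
t = 0 (t = -½*0 = 0)
v(w, F) = -5/2
k(a) = √a (k(a) = √(a + 0) = √a)
S(c) = -5/2
(x(S(k(2)), Q) - 10) + 176 = (-4 - 10) + 176 = -14 + 176 = 162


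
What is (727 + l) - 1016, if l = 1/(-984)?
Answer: -284377/984 ≈ -289.00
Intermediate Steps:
l = -1/984 ≈ -0.0010163
(727 + l) - 1016 = (727 - 1/984) - 1016 = 715367/984 - 1016 = -284377/984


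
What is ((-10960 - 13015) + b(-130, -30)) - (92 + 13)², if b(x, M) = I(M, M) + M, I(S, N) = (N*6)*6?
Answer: -36110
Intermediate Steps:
I(S, N) = 36*N (I(S, N) = (6*N)*6 = 36*N)
b(x, M) = 37*M (b(x, M) = 36*M + M = 37*M)
((-10960 - 13015) + b(-130, -30)) - (92 + 13)² = ((-10960 - 13015) + 37*(-30)) - (92 + 13)² = (-23975 - 1110) - 1*105² = -25085 - 1*11025 = -25085 - 11025 = -36110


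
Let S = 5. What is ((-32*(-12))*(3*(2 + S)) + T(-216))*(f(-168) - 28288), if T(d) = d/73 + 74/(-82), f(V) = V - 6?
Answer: -686617145690/2993 ≈ -2.2941e+8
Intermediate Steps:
f(V) = -6 + V
T(d) = -37/41 + d/73 (T(d) = d*(1/73) + 74*(-1/82) = d/73 - 37/41 = -37/41 + d/73)
((-32*(-12))*(3*(2 + S)) + T(-216))*(f(-168) - 28288) = ((-32*(-12))*(3*(2 + 5)) + (-37/41 + (1/73)*(-216)))*((-6 - 168) - 28288) = (384*(3*7) + (-37/41 - 216/73))*(-174 - 28288) = (384*21 - 11557/2993)*(-28462) = (8064 - 11557/2993)*(-28462) = (24123995/2993)*(-28462) = -686617145690/2993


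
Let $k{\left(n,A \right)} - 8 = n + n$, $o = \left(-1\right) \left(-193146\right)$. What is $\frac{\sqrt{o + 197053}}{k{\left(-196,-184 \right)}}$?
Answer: $- \frac{\sqrt{390199}}{384} \approx -1.6267$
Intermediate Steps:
$o = 193146$
$k{\left(n,A \right)} = 8 + 2 n$ ($k{\left(n,A \right)} = 8 + \left(n + n\right) = 8 + 2 n$)
$\frac{\sqrt{o + 197053}}{k{\left(-196,-184 \right)}} = \frac{\sqrt{193146 + 197053}}{8 + 2 \left(-196\right)} = \frac{\sqrt{390199}}{8 - 392} = \frac{\sqrt{390199}}{-384} = \sqrt{390199} \left(- \frac{1}{384}\right) = - \frac{\sqrt{390199}}{384}$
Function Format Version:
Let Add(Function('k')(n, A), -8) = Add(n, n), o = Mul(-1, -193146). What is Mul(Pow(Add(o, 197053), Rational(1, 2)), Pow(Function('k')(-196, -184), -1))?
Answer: Mul(Rational(-1, 384), Pow(390199, Rational(1, 2))) ≈ -1.6267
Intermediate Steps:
o = 193146
Function('k')(n, A) = Add(8, Mul(2, n)) (Function('k')(n, A) = Add(8, Add(n, n)) = Add(8, Mul(2, n)))
Mul(Pow(Add(o, 197053), Rational(1, 2)), Pow(Function('k')(-196, -184), -1)) = Mul(Pow(Add(193146, 197053), Rational(1, 2)), Pow(Add(8, Mul(2, -196)), -1)) = Mul(Pow(390199, Rational(1, 2)), Pow(Add(8, -392), -1)) = Mul(Pow(390199, Rational(1, 2)), Pow(-384, -1)) = Mul(Pow(390199, Rational(1, 2)), Rational(-1, 384)) = Mul(Rational(-1, 384), Pow(390199, Rational(1, 2)))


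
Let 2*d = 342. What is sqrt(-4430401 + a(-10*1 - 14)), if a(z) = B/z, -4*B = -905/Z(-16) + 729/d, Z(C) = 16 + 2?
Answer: I*sqrt(8291159658033)/1368 ≈ 2104.9*I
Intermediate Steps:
d = 171 (d = (1/2)*342 = 171)
Z(C) = 18
B = 15737/1368 (B = -(-905/18 + 729/171)/4 = -(-905*1/18 + 729*(1/171))/4 = -(-905/18 + 81/19)/4 = -1/4*(-15737/342) = 15737/1368 ≈ 11.504)
a(z) = 15737/(1368*z)
sqrt(-4430401 + a(-10*1 - 14)) = sqrt(-4430401 + 15737/(1368*(-10*1 - 14))) = sqrt(-4430401 + 15737/(1368*(-10 - 14))) = sqrt(-4430401 + (15737/1368)/(-24)) = sqrt(-4430401 + (15737/1368)*(-1/24)) = sqrt(-4430401 - 15737/32832) = sqrt(-145458941369/32832) = I*sqrt(8291159658033)/1368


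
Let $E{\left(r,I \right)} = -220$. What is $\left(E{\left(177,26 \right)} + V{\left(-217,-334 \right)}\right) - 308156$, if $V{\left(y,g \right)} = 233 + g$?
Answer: $-308477$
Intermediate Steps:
$\left(E{\left(177,26 \right)} + V{\left(-217,-334 \right)}\right) - 308156 = \left(-220 + \left(233 - 334\right)\right) - 308156 = \left(-220 - 101\right) - 308156 = -321 - 308156 = -308477$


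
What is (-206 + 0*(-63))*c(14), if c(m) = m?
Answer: -2884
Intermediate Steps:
(-206 + 0*(-63))*c(14) = (-206 + 0*(-63))*14 = (-206 + 0)*14 = -206*14 = -2884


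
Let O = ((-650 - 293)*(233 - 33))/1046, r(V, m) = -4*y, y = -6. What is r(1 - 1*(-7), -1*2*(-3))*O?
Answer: -2263200/523 ≈ -4327.3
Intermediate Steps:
r(V, m) = 24 (r(V, m) = -4*(-6) = 24)
O = -94300/523 (O = -943*200*(1/1046) = -188600*1/1046 = -94300/523 ≈ -180.31)
r(1 - 1*(-7), -1*2*(-3))*O = 24*(-94300/523) = -2263200/523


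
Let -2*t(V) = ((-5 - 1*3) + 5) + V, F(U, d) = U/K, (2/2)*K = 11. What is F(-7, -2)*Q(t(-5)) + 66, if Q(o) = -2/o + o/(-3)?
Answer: 403/6 ≈ 67.167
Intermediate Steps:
K = 11
F(U, d) = U/11
t(V) = 3/2 - V/2 (t(V) = -(((-5 - 1*3) + 5) + V)/2 = -(((-5 - 3) + 5) + V)/2 = -((-8 + 5) + V)/2 = -(-3 + V)/2 = 3/2 - V/2)
Q(o) = -2/o - o/3 (Q(o) = -2/o + o*(-1/3) = -2/o - o/3)
F(-7, -2)*Q(t(-5)) + 66 = ((1/11)*(-7))*(-2/(3/2 - 1/2*(-5)) - (3/2 - 1/2*(-5))/3) + 66 = -7*(-2/(3/2 + 5/2) - (3/2 + 5/2)/3)/11 + 66 = -7*(-2/4 - 1/3*4)/11 + 66 = -7*(-2*1/4 - 4/3)/11 + 66 = -7*(-1/2 - 4/3)/11 + 66 = -7/11*(-11/6) + 66 = 7/6 + 66 = 403/6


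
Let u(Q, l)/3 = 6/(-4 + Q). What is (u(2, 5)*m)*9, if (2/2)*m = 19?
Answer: -1539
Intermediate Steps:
m = 19
u(Q, l) = 18/(-4 + Q) (u(Q, l) = 3*(6/(-4 + Q)) = 18/(-4 + Q))
(u(2, 5)*m)*9 = ((18/(-4 + 2))*19)*9 = ((18/(-2))*19)*9 = ((18*(-½))*19)*9 = -9*19*9 = -171*9 = -1539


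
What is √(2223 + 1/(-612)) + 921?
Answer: 921 + 5*√925123/102 ≈ 968.15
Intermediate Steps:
√(2223 + 1/(-612)) + 921 = √(2223 - 1/612) + 921 = √(1360475/612) + 921 = 5*√925123/102 + 921 = 921 + 5*√925123/102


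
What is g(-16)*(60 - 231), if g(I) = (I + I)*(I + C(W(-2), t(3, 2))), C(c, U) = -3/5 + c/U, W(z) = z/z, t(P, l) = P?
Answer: -445056/5 ≈ -89011.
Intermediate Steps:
W(z) = 1
C(c, U) = -⅗ + c/U (C(c, U) = -3*⅕ + c/U = -⅗ + c/U)
g(I) = 2*I*(-4/15 + I) (g(I) = (I + I)*(I + (-⅗ + 1/3)) = (2*I)*(I + (-⅗ + 1*(⅓))) = (2*I)*(I + (-⅗ + ⅓)) = (2*I)*(I - 4/15) = (2*I)*(-4/15 + I) = 2*I*(-4/15 + I))
g(-16)*(60 - 231) = ((2/15)*(-16)*(-4 + 15*(-16)))*(60 - 231) = ((2/15)*(-16)*(-4 - 240))*(-171) = ((2/15)*(-16)*(-244))*(-171) = (7808/15)*(-171) = -445056/5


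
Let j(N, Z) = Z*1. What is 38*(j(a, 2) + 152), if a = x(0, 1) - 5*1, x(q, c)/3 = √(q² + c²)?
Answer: 5852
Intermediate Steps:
x(q, c) = 3*√(c² + q²) (x(q, c) = 3*√(q² + c²) = 3*√(c² + q²))
a = -2 (a = 3*√(1² + 0²) - 5*1 = 3*√(1 + 0) - 5 = 3*√1 - 5 = 3*1 - 5 = 3 - 5 = -2)
j(N, Z) = Z
38*(j(a, 2) + 152) = 38*(2 + 152) = 38*154 = 5852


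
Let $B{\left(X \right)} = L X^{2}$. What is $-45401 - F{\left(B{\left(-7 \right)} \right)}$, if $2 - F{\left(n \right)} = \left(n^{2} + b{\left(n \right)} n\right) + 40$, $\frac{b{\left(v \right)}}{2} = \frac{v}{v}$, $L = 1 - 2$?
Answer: $-43060$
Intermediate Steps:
$L = -1$
$b{\left(v \right)} = 2$ ($b{\left(v \right)} = 2 \frac{v}{v} = 2 \cdot 1 = 2$)
$B{\left(X \right)} = - X^{2}$
$F{\left(n \right)} = -38 - n^{2} - 2 n$ ($F{\left(n \right)} = 2 - \left(\left(n^{2} + 2 n\right) + 40\right) = 2 - \left(40 + n^{2} + 2 n\right) = -38 - n^{2} - 2 n$)
$-45401 - F{\left(B{\left(-7 \right)} \right)} = -45401 - \left(-38 - \left(- \left(-7\right)^{2}\right)^{2} - 2 \left(- \left(-7\right)^{2}\right)\right) = -45401 - \left(-38 - \left(\left(-1\right) 49\right)^{2} - 2 \left(\left(-1\right) 49\right)\right) = -45401 - \left(-38 - \left(-49\right)^{2} - -98\right) = -45401 - \left(-38 - 2401 + 98\right) = -45401 - -2341 = -45401 + 2341 = -43060$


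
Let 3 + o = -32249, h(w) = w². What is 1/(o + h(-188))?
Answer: 1/3092 ≈ 0.00032342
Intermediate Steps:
o = -32252 (o = -3 - 32249 = -32252)
1/(o + h(-188)) = 1/(-32252 + (-188)²) = 1/(-32252 + 35344) = 1/3092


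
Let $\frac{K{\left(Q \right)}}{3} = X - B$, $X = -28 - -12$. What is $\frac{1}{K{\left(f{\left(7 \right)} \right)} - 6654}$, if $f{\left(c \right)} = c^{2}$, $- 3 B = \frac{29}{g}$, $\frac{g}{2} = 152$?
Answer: $- \frac{304}{2037379} \approx -0.00014921$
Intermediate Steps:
$g = 304$ ($g = 2 \cdot 152 = 304$)
$X = -16$ ($X = -28 + 12 = -16$)
$B = - \frac{29}{912}$ ($B = - \frac{29 \cdot \frac{1}{304}}{3} = \left(- \frac{1}{3}\right) \frac{29}{304} = - \frac{29}{912} \approx -0.031798$)
$K{\left(Q \right)} = - \frac{14563}{304}$ ($K{\left(Q \right)} = 3 \left(-16 - - \frac{29}{912}\right) = 3 \left(-16 + \frac{29}{912}\right) = 3 \left(- \frac{14563}{912}\right) = - \frac{14563}{304}$)
$\frac{1}{K{\left(f{\left(7 \right)} \right)} - 6654} = \frac{1}{- \frac{14563}{304} - 6654} = \frac{1}{- \frac{2037379}{304}} = - \frac{304}{2037379}$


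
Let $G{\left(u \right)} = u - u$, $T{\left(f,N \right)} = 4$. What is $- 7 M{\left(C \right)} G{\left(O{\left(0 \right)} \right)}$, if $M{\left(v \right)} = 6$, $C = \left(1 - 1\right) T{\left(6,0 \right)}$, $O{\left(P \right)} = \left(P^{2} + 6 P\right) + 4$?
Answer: $0$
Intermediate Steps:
$O{\left(P \right)} = 4 + P^{2} + 6 P$
$G{\left(u \right)} = 0$
$C = 0$ ($C = \left(1 - 1\right) 4 = 0 \cdot 4 = 0$)
$- 7 M{\left(C \right)} G{\left(O{\left(0 \right)} \right)} = \left(-7\right) 6 \cdot 0 = \left(-42\right) 0 = 0$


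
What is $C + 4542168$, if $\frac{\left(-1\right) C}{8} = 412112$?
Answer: $1245272$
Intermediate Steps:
$C = -3296896$ ($C = \left(-8\right) 412112 = -3296896$)
$C + 4542168 = -3296896 + 4542168 = 1245272$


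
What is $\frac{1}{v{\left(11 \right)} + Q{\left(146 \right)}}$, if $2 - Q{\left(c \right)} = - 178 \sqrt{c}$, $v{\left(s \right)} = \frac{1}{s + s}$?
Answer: $- \frac{990}{2238916151} + \frac{86152 \sqrt{146}}{2238916151} \approx 0.00046451$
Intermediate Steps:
$v{\left(s \right)} = \frac{1}{2 s}$
$Q{\left(c \right)} = 2 + 178 \sqrt{c}$ ($Q{\left(c \right)} = 2 - - 178 \sqrt{c} = 2 + 178 \sqrt{c}$)
$\frac{1}{v{\left(11 \right)} + Q{\left(146 \right)}} = \frac{1}{\frac{1}{2 \cdot 11} + \left(2 + 178 \sqrt{146}\right)} = \frac{1}{\frac{1}{2} \cdot \frac{1}{11} + \left(2 + 178 \sqrt{146}\right)} = \frac{1}{\frac{1}{22} + \left(2 + 178 \sqrt{146}\right)} = \frac{1}{\frac{45}{22} + 178 \sqrt{146}}$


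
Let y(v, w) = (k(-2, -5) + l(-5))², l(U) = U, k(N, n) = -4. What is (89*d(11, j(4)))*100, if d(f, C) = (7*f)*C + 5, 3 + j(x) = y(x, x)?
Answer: 53497900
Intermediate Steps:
y(v, w) = 81 (y(v, w) = (-4 - 5)² = (-9)² = 81)
j(x) = 78 (j(x) = -3 + 81 = 78)
d(f, C) = 5 + 7*C*f (d(f, C) = 7*C*f + 5 = 5 + 7*C*f)
(89*d(11, j(4)))*100 = (89*(5 + 7*78*11))*100 = (89*(5 + 6006))*100 = (89*6011)*100 = 534979*100 = 53497900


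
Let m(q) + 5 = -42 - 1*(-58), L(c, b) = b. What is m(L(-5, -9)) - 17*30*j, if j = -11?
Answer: 5621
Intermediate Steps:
m(q) = 11 (m(q) = -5 + (-42 - 1*(-58)) = -5 + (-42 + 58) = -5 + 16 = 11)
m(L(-5, -9)) - 17*30*j = 11 - 17*30*(-11) = 11 - 510*(-11) = 11 - 1*(-5610) = 11 + 5610 = 5621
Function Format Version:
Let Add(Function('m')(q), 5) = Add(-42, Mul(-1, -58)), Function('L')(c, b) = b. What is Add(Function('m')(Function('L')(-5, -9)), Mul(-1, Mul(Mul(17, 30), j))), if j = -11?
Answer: 5621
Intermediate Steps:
Function('m')(q) = 11 (Function('m')(q) = Add(-5, Add(-42, Mul(-1, -58))) = Add(-5, Add(-42, 58)) = Add(-5, 16) = 11)
Add(Function('m')(Function('L')(-5, -9)), Mul(-1, Mul(Mul(17, 30), j))) = Add(11, Mul(-1, Mul(Mul(17, 30), -11))) = Add(11, Mul(-1, Mul(510, -11))) = Add(11, Mul(-1, -5610)) = Add(11, 5610) = 5621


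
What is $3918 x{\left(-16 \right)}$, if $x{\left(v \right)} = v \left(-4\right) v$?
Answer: $-4012032$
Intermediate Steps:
$x{\left(v \right)} = - 4 v^{2}$ ($x{\left(v \right)} = - 4 v v = - 4 v^{2}$)
$3918 x{\left(-16 \right)} = 3918 \left(- 4 \left(-16\right)^{2}\right) = 3918 \left(\left(-4\right) 256\right) = 3918 \left(-1024\right) = -4012032$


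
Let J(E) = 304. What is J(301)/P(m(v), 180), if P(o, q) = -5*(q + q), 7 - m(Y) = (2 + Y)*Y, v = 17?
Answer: -38/225 ≈ -0.16889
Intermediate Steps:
m(Y) = 7 - Y*(2 + Y) (m(Y) = 7 - (2 + Y)*Y = 7 - Y*(2 + Y))
P(o, q) = -10*q
J(301)/P(m(v), 180) = 304/((-10*180)) = 304/(-1800) = 304*(-1/1800) = -38/225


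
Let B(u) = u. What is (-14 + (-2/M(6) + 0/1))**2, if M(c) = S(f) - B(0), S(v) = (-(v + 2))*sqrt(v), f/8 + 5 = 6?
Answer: (280 - sqrt(2))**2/400 ≈ 194.03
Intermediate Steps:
f = 8 (f = -40 + 8*6 = -40 + 48 = 8)
S(v) = sqrt(v)*(-2 - v) (S(v) = (-(2 + v))*sqrt(v) = (-2 - v)*sqrt(v) = sqrt(v)*(-2 - v))
M(c) = -20*sqrt(2) (M(c) = sqrt(8)*(-2 - 1*8) - 1*0 = (2*sqrt(2))*(-2 - 8) + 0 = (2*sqrt(2))*(-10) + 0 = -20*sqrt(2) + 0 = -20*sqrt(2))
(-14 + (-2/M(6) + 0/1))**2 = (-14 + (-2*(-sqrt(2)/40) + 0/1))**2 = (-14 + (-(-1)*sqrt(2)/20 + 0*1))**2 = (-14 + (sqrt(2)/20 + 0))**2 = (-14 + sqrt(2)/20)**2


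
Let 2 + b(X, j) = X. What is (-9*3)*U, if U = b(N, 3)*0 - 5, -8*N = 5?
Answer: 135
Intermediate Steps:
N = -5/8 (N = -⅛*5 = -5/8 ≈ -0.62500)
b(X, j) = -2 + X
U = -5 (U = (-2 - 5/8)*0 - 5 = -21/8*0 - 5 = 0 - 5 = -5)
(-9*3)*U = -9*3*(-5) = -27*(-5) = 135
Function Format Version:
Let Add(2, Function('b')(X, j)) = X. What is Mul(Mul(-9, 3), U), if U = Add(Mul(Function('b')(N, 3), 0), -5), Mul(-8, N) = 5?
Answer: 135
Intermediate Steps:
N = Rational(-5, 8) (N = Mul(Rational(-1, 8), 5) = Rational(-5, 8) ≈ -0.62500)
Function('b')(X, j) = Add(-2, X)
U = -5 (U = Add(Mul(Add(-2, Rational(-5, 8)), 0), -5) = Add(Mul(Rational(-21, 8), 0), -5) = Add(0, -5) = -5)
Mul(Mul(-9, 3), U) = Mul(Mul(-9, 3), -5) = Mul(-27, -5) = 135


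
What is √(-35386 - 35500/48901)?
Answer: I*√84620553831686/48901 ≈ 188.11*I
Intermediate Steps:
√(-35386 - 35500/48901) = √(-1730446286/48901) = I*√84620553831686/48901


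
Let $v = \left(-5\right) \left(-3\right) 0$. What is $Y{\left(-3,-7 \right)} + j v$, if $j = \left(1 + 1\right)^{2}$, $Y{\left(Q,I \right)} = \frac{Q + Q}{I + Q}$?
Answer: $\frac{3}{5} \approx 0.6$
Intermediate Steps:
$Y{\left(Q,I \right)} = \frac{2 Q}{I + Q}$
$v = 0$ ($v = 15 \cdot 0 = 0$)
$j = 4$ ($j = 2^{2} = 4$)
$Y{\left(-3,-7 \right)} + j v = 2 \left(-3\right) \frac{1}{-7 - 3} + 4 \cdot 0 = 2 \left(-3\right) \frac{1}{-10} + 0 = 2 \left(-3\right) \left(- \frac{1}{10}\right) + 0 = \frac{3}{5} + 0 = \frac{3}{5}$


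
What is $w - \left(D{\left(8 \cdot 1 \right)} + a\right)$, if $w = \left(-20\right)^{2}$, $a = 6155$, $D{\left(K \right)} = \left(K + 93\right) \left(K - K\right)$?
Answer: $-5755$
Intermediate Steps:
$D{\left(K \right)} = 0$ ($D{\left(K \right)} = \left(93 + K\right) 0 = 0$)
$w = 400$
$w - \left(D{\left(8 \cdot 1 \right)} + a\right) = 400 - \left(0 + 6155\right) = 400 - 6155 = -5755$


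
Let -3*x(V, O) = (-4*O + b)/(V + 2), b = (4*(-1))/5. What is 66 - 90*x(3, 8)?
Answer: -654/5 ≈ -130.80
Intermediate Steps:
b = -4/5 (b = -4*1/5 = -4/5 ≈ -0.80000)
x(V, O) = -(-4/5 - 4*O)/(3*(2 + V)) (x(V, O) = -(-4*O - 4/5)/(3*(V + 2)) = -(-4/5 - 4*O)/(3*(2 + V)))
66 - 90*x(3, 8) = 66 - 24*(1 + 5*8)/(2 + 3) = 66 - 24*(1 + 40)/5 = 66 - 24*41/5 = 66 - 90*164/75 = 66 - 984/5 = -654/5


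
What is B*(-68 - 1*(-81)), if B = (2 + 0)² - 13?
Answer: -117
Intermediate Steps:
B = -9 (B = 2² - 13 = 4 - 13 = -9)
B*(-68 - 1*(-81)) = -9*(-68 - 1*(-81)) = -9*(-68 + 81) = -9*13 = -117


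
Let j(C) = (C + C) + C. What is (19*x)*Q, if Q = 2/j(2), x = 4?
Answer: 76/3 ≈ 25.333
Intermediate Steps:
j(C) = 3*C (j(C) = 2*C + C = 3*C)
Q = ⅓ (Q = 2/((3*2)) = 2/6 = 2*(⅙) = ⅓ ≈ 0.33333)
(19*x)*Q = (19*4)*(⅓) = 76*(⅓) = 76/3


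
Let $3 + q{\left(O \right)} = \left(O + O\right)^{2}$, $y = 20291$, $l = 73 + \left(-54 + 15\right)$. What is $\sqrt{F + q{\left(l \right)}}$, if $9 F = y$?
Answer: $\frac{2 \sqrt{15470}}{3} \approx 82.919$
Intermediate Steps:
$l = 34$ ($l = 73 - 39 = 34$)
$q{\left(O \right)} = -3 + 4 O^{2}$ ($q{\left(O \right)} = -3 + \left(O + O\right)^{2} = -3 + \left(2 O\right)^{2} = -3 + 4 O^{2}$)
$F = \frac{20291}{9}$ ($F = \frac{1}{9} \cdot 20291 = \frac{20291}{9} \approx 2254.6$)
$\sqrt{F + q{\left(l \right)}} = \sqrt{\frac{20291}{9} - \left(3 - 4 \cdot 34^{2}\right)} = \sqrt{\frac{20291}{9} + \left(-3 + 4 \cdot 1156\right)} = \sqrt{\frac{20291}{9} + \left(-3 + 4624\right)} = \sqrt{\frac{20291}{9} + 4621} = \sqrt{\frac{61880}{9}} = \frac{2 \sqrt{15470}}{3}$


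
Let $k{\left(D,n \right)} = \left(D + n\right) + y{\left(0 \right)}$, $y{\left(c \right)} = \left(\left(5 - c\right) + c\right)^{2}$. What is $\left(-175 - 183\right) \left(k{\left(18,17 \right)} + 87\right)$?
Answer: $-52626$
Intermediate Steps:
$y{\left(c \right)} = 25$ ($y{\left(c \right)} = 5^{2} = 25$)
$k{\left(D,n \right)} = 25 + D + n$ ($k{\left(D,n \right)} = \left(D + n\right) + 25 = 25 + D + n$)
$\left(-175 - 183\right) \left(k{\left(18,17 \right)} + 87\right) = \left(-175 - 183\right) \left(\left(25 + 18 + 17\right) + 87\right) = - 358 \left(60 + 87\right) = \left(-358\right) 147 = -52626$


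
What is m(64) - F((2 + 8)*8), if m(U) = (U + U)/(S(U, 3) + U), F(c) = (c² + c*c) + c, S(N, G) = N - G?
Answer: -1609872/125 ≈ -12879.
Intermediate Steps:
F(c) = c + 2*c² (F(c) = (c² + c²) + c = 2*c² + c = c + 2*c²)
m(U) = 2*U/(-3 + 2*U) (m(U) = (U + U)/((U - 1*3) + U) = (2*U)/((U - 3) + U) = (2*U)/((-3 + U) + U) = (2*U)/(-3 + 2*U) = 2*U/(-3 + 2*U))
m(64) - F((2 + 8)*8) = 2*64/(-3 + 2*64) - (2 + 8)*8*(1 + 2*((2 + 8)*8)) = 2*64/(-3 + 128) - 10*8*(1 + 2*(10*8)) = 2*64/125 - 80*(1 + 2*80) = 2*64*(1/125) - 80*(1 + 160) = 128/125 - 80*161 = 128/125 - 1*12880 = 128/125 - 12880 = -1609872/125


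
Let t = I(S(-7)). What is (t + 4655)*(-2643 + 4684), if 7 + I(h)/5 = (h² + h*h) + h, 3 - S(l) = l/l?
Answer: 9531470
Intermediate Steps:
S(l) = 2 (S(l) = 3 - l/l = 3 - 1*1 = 3 - 1 = 2)
I(h) = -35 + 5*h + 10*h² (I(h) = -35 + 5*((h² + h*h) + h) = -35 + 5*((h² + h²) + h) = -35 + 5*(2*h² + h) = -35 + 5*(h + 2*h²) = -35 + (5*h + 10*h²) = -35 + 5*h + 10*h²)
t = 15 (t = -35 + 5*2 + 10*2² = -35 + 10 + 10*4 = -35 + 10 + 40 = 15)
(t + 4655)*(-2643 + 4684) = (15 + 4655)*(-2643 + 4684) = 4670*2041 = 9531470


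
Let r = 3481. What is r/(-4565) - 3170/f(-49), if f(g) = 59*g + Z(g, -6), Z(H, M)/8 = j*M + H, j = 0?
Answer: 3042927/14986895 ≈ 0.20304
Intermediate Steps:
Z(H, M) = 8*H (Z(H, M) = 8*(0*M + H) = 8*(0 + H) = 8*H)
f(g) = 67*g (f(g) = 59*g + 8*g = 67*g)
r/(-4565) - 3170/f(-49) = 3481/(-4565) - 3170/(67*(-49)) = 3481*(-1/4565) - 3170/(-3283) = -3481/4565 - 3170*(-1/3283) = -3481/4565 + 3170/3283 = 3042927/14986895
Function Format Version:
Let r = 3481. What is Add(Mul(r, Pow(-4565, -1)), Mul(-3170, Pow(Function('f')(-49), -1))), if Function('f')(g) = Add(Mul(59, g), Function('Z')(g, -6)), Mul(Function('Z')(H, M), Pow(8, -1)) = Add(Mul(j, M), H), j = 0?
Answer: Rational(3042927, 14986895) ≈ 0.20304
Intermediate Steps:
Function('Z')(H, M) = Mul(8, H) (Function('Z')(H, M) = Mul(8, Add(Mul(0, M), H)) = Mul(8, Add(0, H)) = Mul(8, H))
Function('f')(g) = Mul(67, g) (Function('f')(g) = Add(Mul(59, g), Mul(8, g)) = Mul(67, g))
Add(Mul(r, Pow(-4565, -1)), Mul(-3170, Pow(Function('f')(-49), -1))) = Add(Mul(3481, Pow(-4565, -1)), Mul(-3170, Pow(Mul(67, -49), -1))) = Add(Mul(3481, Rational(-1, 4565)), Mul(-3170, Pow(-3283, -1))) = Add(Rational(-3481, 4565), Mul(-3170, Rational(-1, 3283))) = Add(Rational(-3481, 4565), Rational(3170, 3283)) = Rational(3042927, 14986895)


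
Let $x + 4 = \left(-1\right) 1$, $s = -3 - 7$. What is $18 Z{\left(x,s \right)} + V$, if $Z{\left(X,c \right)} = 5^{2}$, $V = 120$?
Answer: $570$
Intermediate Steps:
$s = -10$ ($s = -3 - 7 = -10$)
$x = -5$ ($x = -4 - 1 = -5$)
$Z{\left(X,c \right)} = 25$
$18 Z{\left(x,s \right)} + V = 18 \cdot 25 + 120 = 450 + 120 = 570$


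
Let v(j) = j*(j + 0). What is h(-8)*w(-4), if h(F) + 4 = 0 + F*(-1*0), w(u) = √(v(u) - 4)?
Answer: -8*√3 ≈ -13.856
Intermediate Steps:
v(j) = j² (v(j) = j*j = j²)
w(u) = √(-4 + u²) (w(u) = √(u² - 4) = √(-4 + u²))
h(F) = -4 (h(F) = -4 + (0 + F*(-1*0)) = -4 + (0 + F*0) = -4 + (0 + 0) = -4 + 0 = -4)
h(-8)*w(-4) = -4*√(-4 + (-4)²) = -4*√(-4 + 16) = -8*√3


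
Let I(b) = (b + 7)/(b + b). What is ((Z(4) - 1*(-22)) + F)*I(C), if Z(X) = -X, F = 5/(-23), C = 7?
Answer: 409/23 ≈ 17.783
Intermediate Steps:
F = -5/23 (F = 5*(-1/23) = -5/23 ≈ -0.21739)
I(b) = (7 + b)/(2*b) (I(b) = (7 + b)/((2*b)) = (7 + b)*(1/(2*b)) = (7 + b)/(2*b))
((Z(4) - 1*(-22)) + F)*I(C) = ((-1*4 - 1*(-22)) - 5/23)*((1/2)*(7 + 7)/7) = ((-4 + 22) - 5/23)*((1/2)*(1/7)*14) = (18 - 5/23)*1 = (409/23)*1 = 409/23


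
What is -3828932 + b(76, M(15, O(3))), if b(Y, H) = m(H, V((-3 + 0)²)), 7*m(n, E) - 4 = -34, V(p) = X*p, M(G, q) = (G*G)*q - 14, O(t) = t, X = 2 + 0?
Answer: -26802554/7 ≈ -3.8289e+6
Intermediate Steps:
X = 2
M(G, q) = -14 + q*G² (M(G, q) = G²*q - 14 = q*G² - 14 = -14 + q*G²)
V(p) = 2*p
m(n, E) = -30/7 (m(n, E) = 4/7 + (⅐)*(-34) = 4/7 - 34/7 = -30/7)
b(Y, H) = -30/7
-3828932 + b(76, M(15, O(3))) = -3828932 - 30/7 = -26802554/7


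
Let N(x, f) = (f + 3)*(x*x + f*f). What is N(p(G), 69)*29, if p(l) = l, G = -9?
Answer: 10110096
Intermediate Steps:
N(x, f) = (3 + f)*(f² + x²) (N(x, f) = (3 + f)*(x² + f²) = (3 + f)*(f² + x²))
N(p(G), 69)*29 = (69³ + 3*69² + 3*(-9)² + 69*(-9)²)*29 = (328509 + 3*4761 + 3*81 + 69*81)*29 = (328509 + 14283 + 243 + 5589)*29 = 348624*29 = 10110096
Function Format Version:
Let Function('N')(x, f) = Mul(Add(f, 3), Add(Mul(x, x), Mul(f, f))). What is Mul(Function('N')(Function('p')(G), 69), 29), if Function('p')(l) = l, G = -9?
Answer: 10110096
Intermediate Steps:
Function('N')(x, f) = Mul(Add(3, f), Add(Pow(f, 2), Pow(x, 2))) (Function('N')(x, f) = Mul(Add(3, f), Add(Pow(x, 2), Pow(f, 2))) = Mul(Add(3, f), Add(Pow(f, 2), Pow(x, 2))))
Mul(Function('N')(Function('p')(G), 69), 29) = Mul(Add(Pow(69, 3), Mul(3, Pow(69, 2)), Mul(3, Pow(-9, 2)), Mul(69, Pow(-9, 2))), 29) = Mul(Add(328509, Mul(3, 4761), Mul(3, 81), Mul(69, 81)), 29) = Mul(Add(328509, 14283, 243, 5589), 29) = Mul(348624, 29) = 10110096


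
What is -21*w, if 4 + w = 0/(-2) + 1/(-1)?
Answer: 105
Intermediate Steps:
w = -5 (w = -4 + (0/(-2) + 1/(-1)) = -4 + (0*(-½) + 1*(-1)) = -4 + (0 - 1) = -4 - 1 = -5)
-21*w = -21*(-5) = 105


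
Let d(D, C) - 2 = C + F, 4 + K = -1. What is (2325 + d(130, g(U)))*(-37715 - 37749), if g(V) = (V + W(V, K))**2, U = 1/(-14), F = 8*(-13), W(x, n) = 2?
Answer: -8233820442/49 ≈ -1.6804e+8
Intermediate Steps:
K = -5 (K = -4 - 1 = -5)
F = -104
U = -1/14 (U = 1*(-1/14) = -1/14 ≈ -0.071429)
g(V) = (2 + V)**2 (g(V) = (V + 2)**2 = (2 + V)**2)
d(D, C) = -102 + C (d(D, C) = 2 + (C - 104) = 2 + (-104 + C) = -102 + C)
(2325 + d(130, g(U)))*(-37715 - 37749) = (2325 + (-102 + (2 - 1/14)**2))*(-37715 - 37749) = (2325 + (-102 + (27/14)**2))*(-75464) = (2325 + (-102 + 729/196))*(-75464) = (2325 - 19263/196)*(-75464) = (436437/196)*(-75464) = -8233820442/49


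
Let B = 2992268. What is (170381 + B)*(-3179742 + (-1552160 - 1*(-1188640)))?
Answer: -11206094021038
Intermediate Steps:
(170381 + B)*(-3179742 + (-1552160 - 1*(-1188640))) = (170381 + 2992268)*(-3179742 + (-1552160 - 1*(-1188640))) = 3162649*(-3179742 + (-1552160 + 1188640)) = 3162649*(-3179742 - 363520) = 3162649*(-3543262) = -11206094021038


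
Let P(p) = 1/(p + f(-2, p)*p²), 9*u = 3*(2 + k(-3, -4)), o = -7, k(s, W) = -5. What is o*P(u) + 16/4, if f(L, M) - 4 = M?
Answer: ½ ≈ 0.50000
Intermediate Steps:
f(L, M) = 4 + M
u = -1 (u = (3*(2 - 5))/9 = (3*(-3))/9 = (⅑)*(-9) = -1)
P(p) = 1/(p + p²*(4 + p)) (P(p) = 1/(p + (4 + p)*p²) = 1/(p + p²*(4 + p)))
o*P(u) + 16/4 = -7/((-1)*(1 - (4 - 1))) + 16/4 = -(-7)/(1 - 1*3) + 16*(¼) = -(-7)/(1 - 3) + 4 = -(-7)/(-2) + 4 = -(-7)*(-1)/2 + 4 = -7*½ + 4 = -7/2 + 4 = ½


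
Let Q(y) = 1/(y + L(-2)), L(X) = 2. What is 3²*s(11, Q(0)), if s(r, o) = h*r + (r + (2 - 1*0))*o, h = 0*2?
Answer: 117/2 ≈ 58.500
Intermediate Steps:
h = 0
Q(y) = 1/(2 + y) (Q(y) = 1/(y + 2) = 1/(2 + y))
s(r, o) = o*(2 + r) (s(r, o) = 0*r + (r + (2 - 1*0))*o = 0 + (r + (2 + 0))*o = 0 + (r + 2)*o = 0 + (2 + r)*o = 0 + o*(2 + r) = o*(2 + r))
3²*s(11, Q(0)) = 3²*((2 + 11)/(2 + 0)) = 9*(13/2) = 117/2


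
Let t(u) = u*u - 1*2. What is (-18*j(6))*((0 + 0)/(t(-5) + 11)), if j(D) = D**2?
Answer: 0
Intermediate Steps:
t(u) = -2 + u**2 (t(u) = u**2 - 2 = -2 + u**2)
(-18*j(6))*((0 + 0)/(t(-5) + 11)) = (-18*6**2)*((0 + 0)/((-2 + (-5)**2) + 11)) = (-18*36)*(0/((-2 + 25) + 11)) = -0/(23 + 11) = -0/34 = -648*0 = 0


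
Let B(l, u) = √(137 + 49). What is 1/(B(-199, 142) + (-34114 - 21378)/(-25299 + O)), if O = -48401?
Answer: -255610025/62950936121 + 339480625*√186/62950936121 ≈ 0.069487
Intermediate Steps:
B(l, u) = √186
1/(B(-199, 142) + (-34114 - 21378)/(-25299 + O)) = 1/(√186 + (-34114 - 21378)/(-25299 - 48401)) = 1/(√186 - 55492/(-73700)) = 1/(√186 - 55492*(-1/73700)) = 1/(√186 + 13873/18425) = 1/(13873/18425 + √186)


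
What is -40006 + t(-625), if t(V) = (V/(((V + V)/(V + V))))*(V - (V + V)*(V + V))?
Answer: 976913119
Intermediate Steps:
t(V) = V*(V - 4*V²) (t(V) = (V/(((2*V)/((2*V)))))*(V - 2*V*2*V) = (V/(((2*V)*(1/(2*V)))))*(V - 4*V²) = (V/1)*(V - 4*V²) = (V*1)*(V - 4*V²) = V*(V - 4*V²))
-40006 + t(-625) = -40006 + (-625)²*(1 - 4*(-625)) = -40006 + 390625*(1 + 2500) = -40006 + 390625*2501 = -40006 + 976953125 = 976913119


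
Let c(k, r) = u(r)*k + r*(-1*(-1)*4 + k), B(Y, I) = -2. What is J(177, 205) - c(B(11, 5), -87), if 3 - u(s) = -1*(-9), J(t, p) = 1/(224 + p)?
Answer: 69499/429 ≈ 162.00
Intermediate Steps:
u(s) = -6 (u(s) = 3 - (-1)*(-9) = 3 - 1*9 = 3 - 9 = -6)
c(k, r) = -6*k + r*(4 + k) (c(k, r) = -6*k + r*(-1*(-1)*4 + k) = -6*k + r*(1*4 + k) = -6*k + r*(4 + k))
J(177, 205) - c(B(11, 5), -87) = 1/(224 + 205) - (-6*(-2) + 4*(-87) - 2*(-87)) = 1/429 - (12 - 348 + 174) = 1/429 - 1*(-162) = 1/429 + 162 = 69499/429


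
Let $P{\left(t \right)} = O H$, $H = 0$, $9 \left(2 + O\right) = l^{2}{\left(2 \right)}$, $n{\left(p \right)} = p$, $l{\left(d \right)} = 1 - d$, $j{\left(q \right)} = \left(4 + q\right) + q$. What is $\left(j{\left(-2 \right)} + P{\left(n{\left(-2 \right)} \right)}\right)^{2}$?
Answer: $0$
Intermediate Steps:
$j{\left(q \right)} = 4 + 2 q$
$O = - \frac{17}{9}$ ($O = -2 + \frac{\left(1 - 2\right)^{2}}{9} = -2 + \frac{\left(-1\right)^{2}}{9} = -2 + \frac{1}{9} \cdot 1 = -2 + \frac{1}{9} = - \frac{17}{9} \approx -1.8889$)
$P{\left(t \right)} = 0$ ($P{\left(t \right)} = \left(- \frac{17}{9}\right) 0 = 0$)
$\left(j{\left(-2 \right)} + P{\left(n{\left(-2 \right)} \right)}\right)^{2} = \left(\left(4 + 2 \left(-2\right)\right) + 0\right)^{2} = \left(\left(4 - 4\right) + 0\right)^{2} = \left(0 + 0\right)^{2} = 0^{2} = 0$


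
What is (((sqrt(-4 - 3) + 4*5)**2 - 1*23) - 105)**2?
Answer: 59025 + 21200*I*sqrt(7) ≈ 59025.0 + 56090.0*I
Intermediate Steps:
(((sqrt(-4 - 3) + 4*5)**2 - 1*23) - 105)**2 = (((sqrt(-7) + 20)**2 - 23) - 105)**2 = (((I*sqrt(7) + 20)**2 - 23) - 105)**2 = (((20 + I*sqrt(7))**2 - 23) - 105)**2 = ((-23 + (20 + I*sqrt(7))**2) - 105)**2 = (-128 + (20 + I*sqrt(7))**2)**2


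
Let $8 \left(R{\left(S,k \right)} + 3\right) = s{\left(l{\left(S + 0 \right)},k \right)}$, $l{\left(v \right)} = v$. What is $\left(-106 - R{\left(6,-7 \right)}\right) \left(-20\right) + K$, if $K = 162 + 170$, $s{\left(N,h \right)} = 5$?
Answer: $\frac{4809}{2} \approx 2404.5$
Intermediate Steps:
$R{\left(S,k \right)} = - \frac{19}{8}$ ($R{\left(S,k \right)} = -3 + \frac{1}{8} \cdot 5 = -3 + \frac{5}{8} = - \frac{19}{8}$)
$K = 332$
$\left(-106 - R{\left(6,-7 \right)}\right) \left(-20\right) + K = \left(-106 - - \frac{19}{8}\right) \left(-20\right) + 332 = \left(-106 + \frac{19}{8}\right) \left(-20\right) + 332 = \left(- \frac{829}{8}\right) \left(-20\right) + 332 = \frac{4145}{2} + 332 = \frac{4809}{2}$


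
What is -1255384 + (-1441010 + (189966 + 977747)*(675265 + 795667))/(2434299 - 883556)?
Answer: -229152972806/1550743 ≈ -1.4777e+5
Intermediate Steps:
-1255384 + (-1441010 + (189966 + 977747)*(675265 + 795667))/(2434299 - 883556) = -1255384 + (-1441010 + 1167713*1470932)/1550743 = -1255384 + (-1441010 + 1717626418516)*(1/1550743) = -1255384 + 1717624977506*(1/1550743) = -1255384 + 1717624977506/1550743 = -229152972806/1550743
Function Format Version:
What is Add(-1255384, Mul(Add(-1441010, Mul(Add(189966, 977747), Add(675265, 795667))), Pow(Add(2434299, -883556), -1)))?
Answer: Rational(-229152972806, 1550743) ≈ -1.4777e+5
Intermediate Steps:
Add(-1255384, Mul(Add(-1441010, Mul(Add(189966, 977747), Add(675265, 795667))), Pow(Add(2434299, -883556), -1))) = Add(-1255384, Mul(Add(-1441010, Mul(1167713, 1470932)), Pow(1550743, -1))) = Add(-1255384, Mul(Add(-1441010, 1717626418516), Rational(1, 1550743))) = Add(-1255384, Mul(1717624977506, Rational(1, 1550743))) = Add(-1255384, Rational(1717624977506, 1550743)) = Rational(-229152972806, 1550743)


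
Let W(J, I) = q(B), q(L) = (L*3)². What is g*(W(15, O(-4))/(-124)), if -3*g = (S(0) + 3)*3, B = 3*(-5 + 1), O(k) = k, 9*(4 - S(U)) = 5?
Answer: 2088/31 ≈ 67.355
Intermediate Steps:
S(U) = 31/9 (S(U) = 4 - ⅑*5 = 4 - 5/9 = 31/9)
B = -12 (B = 3*(-4) = -12)
q(L) = 9*L² (q(L) = (3*L)² = 9*L²)
W(J, I) = 1296 (W(J, I) = 9*(-12)² = 9*144 = 1296)
g = -58/9 (g = -(31/9 + 3)*3/3 = -58*3/27 = -⅓*58/3 = -58/9 ≈ -6.4444)
g*(W(15, O(-4))/(-124)) = -8352/(-124) = -8352*(-1)/124 = -58/9*(-324/31) = 2088/31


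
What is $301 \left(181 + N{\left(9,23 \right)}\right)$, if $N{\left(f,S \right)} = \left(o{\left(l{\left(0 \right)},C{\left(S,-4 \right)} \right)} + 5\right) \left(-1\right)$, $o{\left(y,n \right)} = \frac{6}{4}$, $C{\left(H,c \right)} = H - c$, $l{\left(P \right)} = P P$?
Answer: $\frac{105049}{2} \approx 52525.0$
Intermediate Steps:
$l{\left(P \right)} = P^{2}$
$o{\left(y,n \right)} = \frac{3}{2}$ ($o{\left(y,n \right)} = 6 \cdot \frac{1}{4} = \frac{3}{2}$)
$N{\left(f,S \right)} = - \frac{13}{2}$ ($N{\left(f,S \right)} = \left(\frac{3}{2} + 5\right) \left(-1\right) = \frac{13}{2} \left(-1\right) = - \frac{13}{2}$)
$301 \left(181 + N{\left(9,23 \right)}\right) = 301 \left(181 - \frac{13}{2}\right) = 301 \cdot \frac{349}{2} = \frac{105049}{2}$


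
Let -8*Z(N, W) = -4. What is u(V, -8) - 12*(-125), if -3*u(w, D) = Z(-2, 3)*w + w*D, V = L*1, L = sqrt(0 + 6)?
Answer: 1500 + 5*sqrt(6)/2 ≈ 1506.1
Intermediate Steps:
Z(N, W) = 1/2 (Z(N, W) = -1/8*(-4) = 1/2)
L = sqrt(6) ≈ 2.4495
V = sqrt(6) (V = sqrt(6)*1 = sqrt(6) ≈ 2.4495)
u(w, D) = -w/6 - D*w/3 (u(w, D) = -(w/2 + w*D)/3 = -(w/2 + D*w)/3 = -w/6 - D*w/3)
u(V, -8) - 12*(-125) = -sqrt(6)*(1 + 2*(-8))/6 - 12*(-125) = -sqrt(6)*(1 - 16)/6 + 1500 = -1/6*sqrt(6)*(-15) + 1500 = 5*sqrt(6)/2 + 1500 = 1500 + 5*sqrt(6)/2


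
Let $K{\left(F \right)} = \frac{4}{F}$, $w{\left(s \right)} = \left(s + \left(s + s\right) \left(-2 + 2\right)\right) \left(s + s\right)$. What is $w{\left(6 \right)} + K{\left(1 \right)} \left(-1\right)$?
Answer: $68$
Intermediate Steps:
$w{\left(s \right)} = 2 s^{2}$ ($w{\left(s \right)} = \left(s + 2 s 0\right) 2 s = \left(s + 0\right) 2 s = s 2 s = 2 s^{2}$)
$w{\left(6 \right)} + K{\left(1 \right)} \left(-1\right) = 2 \cdot 6^{2} + \frac{4}{1} \left(-1\right) = 2 \cdot 36 + 4 \cdot 1 \left(-1\right) = 72 + 4 \left(-1\right) = 72 - 4 = 68$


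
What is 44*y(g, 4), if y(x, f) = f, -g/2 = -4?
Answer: 176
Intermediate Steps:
g = 8 (g = -2*(-4) = 8)
44*y(g, 4) = 44*4 = 176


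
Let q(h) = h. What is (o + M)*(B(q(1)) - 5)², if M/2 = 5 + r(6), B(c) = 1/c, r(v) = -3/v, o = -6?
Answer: 48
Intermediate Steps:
M = 9 (M = 2*(5 - 3/6) = 2*(5 - 3*⅙) = 2*(5 - ½) = 2*(9/2) = 9)
(o + M)*(B(q(1)) - 5)² = (-6 + 9)*(1/1 - 5)² = 3*(1 - 5)² = 3*(-4)² = 3*16 = 48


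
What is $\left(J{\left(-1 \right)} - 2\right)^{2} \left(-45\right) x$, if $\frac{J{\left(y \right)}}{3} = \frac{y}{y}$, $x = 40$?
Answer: $-1800$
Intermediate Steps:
$J{\left(y \right)} = 3$ ($J{\left(y \right)} = 3 \frac{y}{y} = 3 \cdot 1 = 3$)
$\left(J{\left(-1 \right)} - 2\right)^{2} \left(-45\right) x = \left(3 - 2\right)^{2} \left(-45\right) 40 = 1^{2} \left(-45\right) 40 = 1 \left(-45\right) 40 = \left(-45\right) 40 = -1800$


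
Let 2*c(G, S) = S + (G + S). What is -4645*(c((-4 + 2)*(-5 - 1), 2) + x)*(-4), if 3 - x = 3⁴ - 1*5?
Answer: -1207700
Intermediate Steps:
x = -73 (x = 3 - (3⁴ - 1*5) = 3 - (81 - 5) = 3 - 1*76 = 3 - 76 = -73)
c(G, S) = S + G/2 (c(G, S) = (S + (G + S))/2 = (G + 2*S)/2 = S + G/2)
-4645*(c((-4 + 2)*(-5 - 1), 2) + x)*(-4) = -4645*((2 + ((-4 + 2)*(-5 - 1))/2) - 73)*(-4) = -4645*((2 + (-2*(-6))/2) - 73)*(-4) = -4645*((2 + (½)*12) - 73)*(-4) = -4645*((2 + 6) - 73)*(-4) = -4645*(8 - 73)*(-4) = -(-301925)*(-4) = -4645*260 = -1207700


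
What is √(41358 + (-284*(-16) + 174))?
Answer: 2*√11519 ≈ 214.65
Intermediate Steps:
√(41358 + (-284*(-16) + 174)) = √(41358 + (4544 + 174)) = √(41358 + 4718) = √46076 = 2*√11519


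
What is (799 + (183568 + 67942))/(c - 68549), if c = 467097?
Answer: 252309/398548 ≈ 0.63307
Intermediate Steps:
(799 + (183568 + 67942))/(c - 68549) = (799 + (183568 + 67942))/(467097 - 68549) = (799 + 251510)/398548 = 252309*(1/398548) = 252309/398548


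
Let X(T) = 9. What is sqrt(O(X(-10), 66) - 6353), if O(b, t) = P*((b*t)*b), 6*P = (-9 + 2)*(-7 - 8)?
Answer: sqrt(87202) ≈ 295.30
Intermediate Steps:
P = 35/2 (P = ((-9 + 2)*(-7 - 8))/6 = (-7*(-15))/6 = (1/6)*105 = 35/2 ≈ 17.500)
O(b, t) = 35*t*b**2/2 (O(b, t) = 35*((b*t)*b)/2 = 35*(t*b**2)/2 = 35*t*b**2/2)
sqrt(O(X(-10), 66) - 6353) = sqrt((35/2)*66*9**2 - 6353) = sqrt((35/2)*66*81 - 6353) = sqrt(93555 - 6353) = sqrt(87202)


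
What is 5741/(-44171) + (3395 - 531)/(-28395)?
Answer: -289521439/1254235545 ≈ -0.23083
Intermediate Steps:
5741/(-44171) + (3395 - 531)/(-28395) = 5741*(-1/44171) + 2864*(-1/28395) = -5741/44171 - 2864/28395 = -289521439/1254235545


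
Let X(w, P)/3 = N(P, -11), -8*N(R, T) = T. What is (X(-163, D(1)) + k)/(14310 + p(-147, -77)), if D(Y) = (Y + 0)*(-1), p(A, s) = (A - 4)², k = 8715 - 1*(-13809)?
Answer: 180225/296888 ≈ 0.60705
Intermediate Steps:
k = 22524 (k = 8715 + 13809 = 22524)
p(A, s) = (-4 + A)²
N(R, T) = -T/8
D(Y) = -Y (D(Y) = Y*(-1) = -Y)
X(w, P) = 33/8 (X(w, P) = 3*(-⅛*(-11)) = 3*(11/8) = 33/8)
(X(-163, D(1)) + k)/(14310 + p(-147, -77)) = (33/8 + 22524)/(14310 + (-4 - 147)²) = 180225/(8*(14310 + (-151)²)) = 180225/(8*(14310 + 22801)) = (180225/8)/37111 = (180225/8)*(1/37111) = 180225/296888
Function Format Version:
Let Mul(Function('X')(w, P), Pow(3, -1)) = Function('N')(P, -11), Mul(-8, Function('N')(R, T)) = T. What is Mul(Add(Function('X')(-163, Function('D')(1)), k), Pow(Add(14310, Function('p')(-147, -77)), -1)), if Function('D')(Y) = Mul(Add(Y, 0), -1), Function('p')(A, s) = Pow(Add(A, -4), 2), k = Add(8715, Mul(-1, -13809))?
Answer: Rational(180225, 296888) ≈ 0.60705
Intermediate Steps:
k = 22524 (k = Add(8715, 13809) = 22524)
Function('p')(A, s) = Pow(Add(-4, A), 2)
Function('N')(R, T) = Mul(Rational(-1, 8), T)
Function('D')(Y) = Mul(-1, Y) (Function('D')(Y) = Mul(Y, -1) = Mul(-1, Y))
Function('X')(w, P) = Rational(33, 8) (Function('X')(w, P) = Mul(3, Mul(Rational(-1, 8), -11)) = Mul(3, Rational(11, 8)) = Rational(33, 8))
Mul(Add(Function('X')(-163, Function('D')(1)), k), Pow(Add(14310, Function('p')(-147, -77)), -1)) = Mul(Add(Rational(33, 8), 22524), Pow(Add(14310, Pow(Add(-4, -147), 2)), -1)) = Mul(Rational(180225, 8), Pow(Add(14310, Pow(-151, 2)), -1)) = Mul(Rational(180225, 8), Pow(Add(14310, 22801), -1)) = Mul(Rational(180225, 8), Pow(37111, -1)) = Mul(Rational(180225, 8), Rational(1, 37111)) = Rational(180225, 296888)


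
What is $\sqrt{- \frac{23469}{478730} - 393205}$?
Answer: $\frac{13 i \sqrt{10882222183270}}{68390} \approx 627.06 i$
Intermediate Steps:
$\sqrt{- \frac{23469}{478730} - 393205} = \sqrt{- \frac{188239053119}{478730}} = \frac{13 i \sqrt{10882222183270}}{68390}$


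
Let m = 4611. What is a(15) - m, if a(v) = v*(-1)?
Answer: -4626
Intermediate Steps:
a(v) = -v
a(15) - m = -1*15 - 1*4611 = -15 - 4611 = -4626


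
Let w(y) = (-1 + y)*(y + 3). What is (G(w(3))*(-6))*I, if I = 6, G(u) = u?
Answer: -432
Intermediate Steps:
w(y) = (-1 + y)*(3 + y)
(G(w(3))*(-6))*I = ((-3 + 3**2 + 2*3)*(-6))*6 = ((-3 + 9 + 6)*(-6))*6 = (12*(-6))*6 = -72*6 = -432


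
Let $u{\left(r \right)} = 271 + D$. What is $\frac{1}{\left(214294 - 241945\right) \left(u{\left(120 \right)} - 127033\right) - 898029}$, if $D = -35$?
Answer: $\frac{1}{3505165818} \approx 2.8529 \cdot 10^{-10}$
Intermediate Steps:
$u{\left(r \right)} = 236$ ($u{\left(r \right)} = 271 - 35 = 236$)
$\frac{1}{\left(214294 - 241945\right) \left(u{\left(120 \right)} - 127033\right) - 898029} = \frac{1}{\left(214294 - 241945\right) \left(236 - 127033\right) - 898029} = \frac{1}{\left(-27651\right) \left(-126797\right) - 898029} = \frac{1}{3506063847 - 898029} = \frac{1}{3505165818}$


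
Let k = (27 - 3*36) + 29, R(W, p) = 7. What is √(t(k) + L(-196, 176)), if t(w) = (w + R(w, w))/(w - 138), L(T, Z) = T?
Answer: I*√282682/38 ≈ 13.992*I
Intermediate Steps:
k = -52 (k = (27 - 108) + 29 = -81 + 29 = -52)
t(w) = (7 + w)/(-138 + w) (t(w) = (w + 7)/(w - 138) = (7 + w)/(-138 + w))
√(t(k) + L(-196, 176)) = √((7 - 52)/(-138 - 52) - 196) = √(-45/(-190) - 196) = √(-1/190*(-45) - 196) = √(9/38 - 196) = √(-7439/38) = I*√282682/38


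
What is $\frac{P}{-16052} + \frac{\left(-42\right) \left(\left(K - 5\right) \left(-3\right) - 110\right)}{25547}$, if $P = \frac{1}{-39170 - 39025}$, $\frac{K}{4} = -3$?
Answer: $\frac{52717818313}{543495598620} \approx 0.096998$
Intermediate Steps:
$K = -12$ ($K = 4 \left(-3\right) = -12$)
$P = - \frac{1}{78195}$ ($P = \frac{1}{-78195} = - \frac{1}{78195} \approx -1.2789 \cdot 10^{-5}$)
$\frac{P}{-16052} + \frac{\left(-42\right) \left(\left(K - 5\right) \left(-3\right) - 110\right)}{25547} = - \frac{1}{78195 \left(-16052\right)} + \frac{\left(-42\right) \left(\left(-12 - 5\right) \left(-3\right) - 110\right)}{25547} = \left(- \frac{1}{78195}\right) \left(- \frac{1}{16052}\right) + - 42 \left(\left(-17\right) \left(-3\right) - 110\right) \frac{1}{25547} = \frac{1}{1255186140} + - 42 \left(51 - 110\right) \frac{1}{25547} = \frac{1}{1255186140} + \left(-42\right) \left(-59\right) \frac{1}{25547} = \frac{1}{1255186140} + 2478 \cdot \frac{1}{25547} = \frac{1}{1255186140} + \frac{42}{433} = \frac{52717818313}{543495598620}$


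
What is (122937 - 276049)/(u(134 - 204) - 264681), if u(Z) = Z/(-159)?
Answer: 24344808/42084209 ≈ 0.57848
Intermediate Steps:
u(Z) = -Z/159 (u(Z) = Z*(-1/159) = -Z/159)
(122937 - 276049)/(u(134 - 204) - 264681) = (122937 - 276049)/(-(134 - 204)/159 - 264681) = -153112/(-1/159*(-70) - 264681) = -153112/(70/159 - 264681) = -153112/(-42084209/159) = -153112*(-159/42084209) = 24344808/42084209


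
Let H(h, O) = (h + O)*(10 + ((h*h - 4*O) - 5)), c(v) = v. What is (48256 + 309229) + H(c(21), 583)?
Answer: -781659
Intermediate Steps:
H(h, O) = (O + h)*(5 + h**2 - 4*O) (H(h, O) = (O + h)*(10 + ((h**2 - 4*O) - 5)) = (O + h)*(10 + (-5 + h**2 - 4*O)) = (O + h)*(5 + h**2 - 4*O))
(48256 + 309229) + H(c(21), 583) = (48256 + 309229) + (21**3 - 4*583**2 + 5*583 + 5*21 + 583*21**2 - 4*583*21) = 357485 + (9261 - 4*339889 + 2915 + 105 + 583*441 - 48972) = 357485 + (9261 - 1359556 + 2915 + 105 + 257103 - 48972) = 357485 - 1139144 = -781659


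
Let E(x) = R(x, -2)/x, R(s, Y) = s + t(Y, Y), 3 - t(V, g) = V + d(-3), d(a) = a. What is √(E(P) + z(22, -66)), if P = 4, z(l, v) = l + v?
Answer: I*√41 ≈ 6.4031*I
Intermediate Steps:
t(V, g) = 6 - V (t(V, g) = 3 - (V - 3) = 3 - (-3 + V) = 3 + (3 - V) = 6 - V)
R(s, Y) = 6 + s - Y (R(s, Y) = s + (6 - Y) = 6 + s - Y)
E(x) = (8 + x)/x (E(x) = (6 + x - 1*(-2))/x = (6 + x + 2)/x = (8 + x)/x)
√(E(P) + z(22, -66)) = √((8 + 4)/4 + (22 - 66)) = √((¼)*12 - 44) = √(3 - 44) = √(-41) = I*√41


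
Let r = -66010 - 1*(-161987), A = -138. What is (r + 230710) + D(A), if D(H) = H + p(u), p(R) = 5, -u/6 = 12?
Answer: 326554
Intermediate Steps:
u = -72 (u = -6*12 = -72)
D(H) = 5 + H (D(H) = H + 5 = 5 + H)
r = 95977 (r = -66010 + 161987 = 95977)
(r + 230710) + D(A) = (95977 + 230710) + (5 - 138) = 326687 - 133 = 326554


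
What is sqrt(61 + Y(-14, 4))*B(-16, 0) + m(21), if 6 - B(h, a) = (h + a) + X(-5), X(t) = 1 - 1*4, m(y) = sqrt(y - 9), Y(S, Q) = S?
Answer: 2*sqrt(3) + 25*sqrt(47) ≈ 174.86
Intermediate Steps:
m(y) = sqrt(-9 + y)
X(t) = -3 (X(t) = 1 - 4 = -3)
B(h, a) = 9 - a - h (B(h, a) = 6 - ((h + a) - 3) = 6 - ((a + h) - 3) = 6 - (-3 + a + h) = 6 + (3 - a - h) = 9 - a - h)
sqrt(61 + Y(-14, 4))*B(-16, 0) + m(21) = sqrt(61 - 14)*(9 - 1*0 - 1*(-16)) + sqrt(-9 + 21) = sqrt(47)*(9 + 0 + 16) + sqrt(12) = sqrt(47)*25 + 2*sqrt(3) = 25*sqrt(47) + 2*sqrt(3) = 2*sqrt(3) + 25*sqrt(47)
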